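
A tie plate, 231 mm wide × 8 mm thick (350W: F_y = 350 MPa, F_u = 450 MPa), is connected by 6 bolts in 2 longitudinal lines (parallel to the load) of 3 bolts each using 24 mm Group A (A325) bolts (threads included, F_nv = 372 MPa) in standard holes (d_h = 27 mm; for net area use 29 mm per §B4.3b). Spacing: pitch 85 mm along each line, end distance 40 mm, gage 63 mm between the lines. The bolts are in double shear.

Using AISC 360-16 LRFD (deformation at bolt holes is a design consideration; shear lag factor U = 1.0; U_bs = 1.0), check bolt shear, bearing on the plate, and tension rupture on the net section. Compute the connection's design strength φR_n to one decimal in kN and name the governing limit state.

Bolt shear: A_b = π(24)²/4 = 452.39 mm². φR_n = 0.75 × 372 × 452.39 × 6 × 2 = 1514.6 kN.
Bearing (8 mm plate, F_u = 450 MPa): end bolts L_c = 40 − 27/2 = 26.5, R_n = min(1.2×26.5×8×450, 2.4×24×8×450) = 114.48 kN/bolt; interior L_c = 85 − 27 = 58, R_n = 207.36 kN/bolt. φR_n = 0.75 × (2×114.48 + 4×207.36) = 793.8 kN.
Tension rupture (net): A_n = (231 − 2×29)×8 = 1384 mm² (U = 1.0, A_e = A_n). φR_n = 0.75 × 450 × 1384 = 467.1 kN.
Governing: min(1514.6, 793.8, 467.1) = 467.1 kN → net-section rupture.

467.1 kN (net-section rupture governs)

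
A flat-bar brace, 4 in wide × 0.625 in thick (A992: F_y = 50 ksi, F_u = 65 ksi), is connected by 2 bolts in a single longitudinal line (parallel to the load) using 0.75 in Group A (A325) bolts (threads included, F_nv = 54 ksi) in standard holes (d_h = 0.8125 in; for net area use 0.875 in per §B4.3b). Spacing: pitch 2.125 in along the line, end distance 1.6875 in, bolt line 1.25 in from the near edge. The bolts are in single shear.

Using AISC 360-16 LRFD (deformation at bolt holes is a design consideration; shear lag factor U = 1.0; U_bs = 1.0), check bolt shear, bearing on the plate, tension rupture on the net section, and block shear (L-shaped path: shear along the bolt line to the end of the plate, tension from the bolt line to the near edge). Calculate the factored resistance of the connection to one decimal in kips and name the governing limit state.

35.8 kips (bolt shear governs)

Bolt shear: A_b = π(0.75)²/4 = 0.44179 in². φR_n = 0.75 × 54 × 0.44179 × 2 × 1 = 35.8 kips.
Bearing (0.625 in plate, F_u = 65 ksi): end bolts L_c = 1.6875 − 0.8125/2 = 1.28125, R_n = min(1.2×1.28125×0.625×65, 2.4×0.75×0.625×65) = 62.461 kips/bolt; interior L_c = 2.125 − 0.8125 = 1.3125, R_n = 63.984 kips/bolt. φR_n = 0.75 × (1×62.461 + 1×63.984) = 94.8 kips.
Tension rupture (net): A_n = (4 − 1×0.875)×0.625 = 1.9531 in² (U = 1.0, A_e = A_n). φR_n = 0.75 × 65 × 1.9531 = 95.2 kips.
Block shear: shear path 1×[1.6875+1×2.125] = 1×3.8125 in, A_gv = 2.3828, A_nv = 1×(3.8125 − 1.5×0.875)×0.625 = 1.5625 in²; tension to near edge: (1.25 − 0.5×0.875)×0.625 = 0.50781 in². R_n = min(0.6×65×1.5625, 0.6×50×2.3828) + 1.0×65×0.50781 = min(60.938, 71.484) + 33.008 = 93.946 kips. φR_n = 0.75 × 93.946 = 70.5 kips.
Governing: min(35.8, 94.8, 95.2, 70.5) = 35.8 kips → bolt shear.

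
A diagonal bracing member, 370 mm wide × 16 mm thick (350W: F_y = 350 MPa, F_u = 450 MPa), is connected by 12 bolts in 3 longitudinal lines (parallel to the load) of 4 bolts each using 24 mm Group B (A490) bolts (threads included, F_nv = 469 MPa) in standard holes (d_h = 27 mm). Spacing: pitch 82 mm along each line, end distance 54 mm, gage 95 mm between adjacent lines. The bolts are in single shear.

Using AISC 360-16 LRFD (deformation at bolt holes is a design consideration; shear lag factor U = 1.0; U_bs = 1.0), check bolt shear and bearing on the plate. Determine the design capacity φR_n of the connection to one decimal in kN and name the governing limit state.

Bolt shear: A_b = π(24)²/4 = 452.39 mm². φR_n = 0.75 × 469 × 452.39 × 12 × 1 = 1909.5 kN.
Bearing (16 mm plate, F_u = 450 MPa): end bolts L_c = 54 − 27/2 = 40.5, R_n = min(1.2×40.5×16×450, 2.4×24×16×450) = 349.92 kN/bolt; interior L_c = 82 − 27 = 55, R_n = 414.72 kN/bolt. φR_n = 0.75 × (3×349.92 + 9×414.72) = 3586.7 kN.
Governing: min(1909.5, 3586.7) = 1909.5 kN → bolt shear.

1909.5 kN (bolt shear governs)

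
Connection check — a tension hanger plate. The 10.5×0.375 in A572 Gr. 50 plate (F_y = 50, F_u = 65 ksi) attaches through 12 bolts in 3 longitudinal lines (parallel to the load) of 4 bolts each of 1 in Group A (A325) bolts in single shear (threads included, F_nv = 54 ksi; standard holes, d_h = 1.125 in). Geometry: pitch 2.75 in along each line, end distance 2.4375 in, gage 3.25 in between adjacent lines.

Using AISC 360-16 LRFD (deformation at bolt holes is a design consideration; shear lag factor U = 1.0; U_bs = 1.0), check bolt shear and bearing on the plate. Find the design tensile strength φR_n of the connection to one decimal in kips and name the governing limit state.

Bolt shear: A_b = π(1)²/4 = 0.7854 in². φR_n = 0.75 × 54 × 0.7854 × 12 × 1 = 381.7 kips.
Bearing (0.375 in plate, F_u = 65 ksi): end bolts L_c = 2.4375 − 1.125/2 = 1.875, R_n = min(1.2×1.875×0.375×65, 2.4×1×0.375×65) = 54.844 kips/bolt; interior L_c = 2.75 − 1.125 = 1.625, R_n = 47.531 kips/bolt. φR_n = 0.75 × (3×54.844 + 9×47.531) = 444.2 kips.
Governing: min(381.7, 444.2) = 381.7 kips → bolt shear.

381.7 kips (bolt shear governs)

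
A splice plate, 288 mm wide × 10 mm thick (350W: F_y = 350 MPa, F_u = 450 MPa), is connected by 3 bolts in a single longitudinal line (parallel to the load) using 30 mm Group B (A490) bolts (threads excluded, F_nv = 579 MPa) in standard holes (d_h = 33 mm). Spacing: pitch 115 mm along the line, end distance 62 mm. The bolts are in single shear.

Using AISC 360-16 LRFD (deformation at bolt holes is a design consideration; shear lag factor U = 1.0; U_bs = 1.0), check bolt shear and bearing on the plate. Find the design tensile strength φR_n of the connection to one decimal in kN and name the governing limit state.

Bolt shear: A_b = π(30)²/4 = 706.86 mm². φR_n = 0.75 × 579 × 706.86 × 3 × 1 = 920.9 kN.
Bearing (10 mm plate, F_u = 450 MPa): end bolts L_c = 62 − 33/2 = 45.5, R_n = min(1.2×45.5×10×450, 2.4×30×10×450) = 245.7 kN/bolt; interior L_c = 115 − 33 = 82, R_n = 324 kN/bolt. φR_n = 0.75 × (1×245.7 + 2×324) = 670.3 kN.
Governing: min(920.9, 670.3) = 670.3 kN → bearing.

670.3 kN (bearing governs)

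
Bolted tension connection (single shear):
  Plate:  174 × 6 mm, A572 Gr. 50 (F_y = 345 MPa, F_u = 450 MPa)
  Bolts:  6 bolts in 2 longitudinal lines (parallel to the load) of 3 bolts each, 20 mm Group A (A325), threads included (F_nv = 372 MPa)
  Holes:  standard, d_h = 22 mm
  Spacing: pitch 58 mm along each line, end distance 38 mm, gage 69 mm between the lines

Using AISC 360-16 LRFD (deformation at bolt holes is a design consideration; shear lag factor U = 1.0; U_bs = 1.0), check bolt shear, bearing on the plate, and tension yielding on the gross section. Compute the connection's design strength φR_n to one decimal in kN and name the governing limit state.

Bolt shear: A_b = π(20)²/4 = 314.16 mm². φR_n = 0.75 × 372 × 314.16 × 6 × 1 = 525.9 kN.
Bearing (6 mm plate, F_u = 450 MPa): end bolts L_c = 38 − 22/2 = 27, R_n = min(1.2×27×6×450, 2.4×20×6×450) = 87.48 kN/bolt; interior L_c = 58 − 22 = 36, R_n = 116.64 kN/bolt. φR_n = 0.75 × (2×87.48 + 4×116.64) = 481.1 kN.
Tension yield (gross): A_g = 174×6 = 1044 mm². φR_n = 0.90 × 345 × 1044 = 324.2 kN.
Governing: min(525.9, 481.1, 324.2) = 324.2 kN → gross-section yield.

324.2 kN (gross-section yield governs)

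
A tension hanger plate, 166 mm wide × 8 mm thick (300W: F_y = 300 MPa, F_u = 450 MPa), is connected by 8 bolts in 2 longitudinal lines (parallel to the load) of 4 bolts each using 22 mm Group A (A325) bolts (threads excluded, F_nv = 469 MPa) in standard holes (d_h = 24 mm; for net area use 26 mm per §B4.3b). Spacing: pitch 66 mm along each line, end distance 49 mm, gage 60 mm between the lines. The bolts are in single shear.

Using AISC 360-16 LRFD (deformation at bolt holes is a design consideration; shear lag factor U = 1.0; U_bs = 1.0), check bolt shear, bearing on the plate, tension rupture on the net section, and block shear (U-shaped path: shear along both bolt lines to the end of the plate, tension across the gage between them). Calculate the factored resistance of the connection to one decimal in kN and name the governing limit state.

307.8 kN (net-section rupture governs)

Bolt shear: A_b = π(22)²/4 = 380.13 mm². φR_n = 0.75 × 469 × 380.13 × 8 × 1 = 1069.7 kN.
Bearing (8 mm plate, F_u = 450 MPa): end bolts L_c = 49 − 24/2 = 37, R_n = min(1.2×37×8×450, 2.4×22×8×450) = 159.84 kN/bolt; interior L_c = 66 − 24 = 42, R_n = 181.44 kN/bolt. φR_n = 0.75 × (2×159.84 + 6×181.44) = 1056.2 kN.
Tension rupture (net): A_n = (166 − 2×26)×8 = 912 mm² (U = 1.0, A_e = A_n). φR_n = 0.75 × 450 × 912 = 307.8 kN.
Block shear: shear path 2×[49+3×66] = 2×247 mm, A_gv = 3952, A_nv = 2×(247 − 3.5×26)×8 = 2496 mm²; tension across gage: (60 − 1×26)×8 = 272 mm². R_n = min(0.6×450×2496, 0.6×300×3952) + 1.0×450×272 = min(673.92, 711.36) + 122.4 = 796.32 kN. φR_n = 0.75 × 796.32 = 597.2 kN.
Governing: min(1069.7, 1056.2, 307.8, 597.2) = 307.8 kN → net-section rupture.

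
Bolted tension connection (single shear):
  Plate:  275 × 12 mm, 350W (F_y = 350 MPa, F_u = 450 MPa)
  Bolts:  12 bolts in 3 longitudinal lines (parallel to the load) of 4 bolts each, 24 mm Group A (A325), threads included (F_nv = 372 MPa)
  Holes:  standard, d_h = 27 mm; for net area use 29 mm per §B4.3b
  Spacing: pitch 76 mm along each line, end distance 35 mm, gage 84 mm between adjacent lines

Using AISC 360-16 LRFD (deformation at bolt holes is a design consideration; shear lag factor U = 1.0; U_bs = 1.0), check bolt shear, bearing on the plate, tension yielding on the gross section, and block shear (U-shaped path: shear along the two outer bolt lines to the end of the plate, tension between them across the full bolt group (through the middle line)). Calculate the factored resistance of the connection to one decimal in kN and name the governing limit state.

1039.5 kN (gross-section yield governs)

Bolt shear: A_b = π(24)²/4 = 452.39 mm². φR_n = 0.75 × 372 × 452.39 × 12 × 1 = 1514.6 kN.
Bearing (12 mm plate, F_u = 450 MPa): end bolts L_c = 35 − 27/2 = 21.5, R_n = min(1.2×21.5×12×450, 2.4×24×12×450) = 139.32 kN/bolt; interior L_c = 76 − 27 = 49, R_n = 311.04 kN/bolt. φR_n = 0.75 × (3×139.32 + 9×311.04) = 2413.0 kN.
Tension yield (gross): A_g = 275×12 = 3300 mm². φR_n = 0.90 × 350 × 3300 = 1039.5 kN.
Block shear: shear path 2×[35+3×76] = 2×263 mm, A_gv = 6312, A_nv = 2×(263 − 3.5×29)×12 = 3876 mm²; tension across gage: (168 − 2×29)×12 = 1320 mm². R_n = min(0.6×450×3876, 0.6×350×6312) + 1.0×450×1320 = min(1046.5, 1325.5) + 594 = 1640.5 kN. φR_n = 0.75 × 1640.5 = 1230.4 kN.
Governing: min(1514.6, 2413.0, 1039.5, 1230.4) = 1039.5 kN → gross-section yield.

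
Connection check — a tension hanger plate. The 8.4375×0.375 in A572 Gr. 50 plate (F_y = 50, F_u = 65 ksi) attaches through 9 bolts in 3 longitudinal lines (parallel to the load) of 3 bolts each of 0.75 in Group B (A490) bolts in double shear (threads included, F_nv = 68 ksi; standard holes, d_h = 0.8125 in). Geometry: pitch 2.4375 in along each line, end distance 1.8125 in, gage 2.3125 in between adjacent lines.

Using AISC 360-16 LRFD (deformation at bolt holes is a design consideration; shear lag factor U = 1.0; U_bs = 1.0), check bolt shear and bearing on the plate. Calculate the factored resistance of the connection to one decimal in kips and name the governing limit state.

290.0 kips (bearing governs)

Bolt shear: A_b = π(0.75)²/4 = 0.44179 in². φR_n = 0.75 × 68 × 0.44179 × 9 × 2 = 405.6 kips.
Bearing (0.375 in plate, F_u = 65 ksi): end bolts L_c = 1.8125 − 0.8125/2 = 1.40625, R_n = min(1.2×1.40625×0.375×65, 2.4×0.75×0.375×65) = 41.133 kips/bolt; interior L_c = 2.4375 − 0.8125 = 1.625, R_n = 43.875 kips/bolt. φR_n = 0.75 × (3×41.133 + 6×43.875) = 290.0 kips.
Governing: min(405.6, 290.0) = 290.0 kips → bearing.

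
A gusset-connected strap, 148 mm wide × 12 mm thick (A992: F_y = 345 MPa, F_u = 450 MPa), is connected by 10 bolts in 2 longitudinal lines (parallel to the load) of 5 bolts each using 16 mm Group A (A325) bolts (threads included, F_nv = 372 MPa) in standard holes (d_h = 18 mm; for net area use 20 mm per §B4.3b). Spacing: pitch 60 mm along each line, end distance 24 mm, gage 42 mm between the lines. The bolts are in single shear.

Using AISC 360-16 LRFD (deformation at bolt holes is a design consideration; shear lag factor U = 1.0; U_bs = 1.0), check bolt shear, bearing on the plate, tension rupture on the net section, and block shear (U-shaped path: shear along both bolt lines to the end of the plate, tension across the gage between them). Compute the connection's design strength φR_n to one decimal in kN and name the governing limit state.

Bolt shear: A_b = π(16)²/4 = 201.06 mm². φR_n = 0.75 × 372 × 201.06 × 10 × 1 = 561.0 kN.
Bearing (12 mm plate, F_u = 450 MPa): end bolts L_c = 24 − 18/2 = 15, R_n = min(1.2×15×12×450, 2.4×16×12×450) = 97.2 kN/bolt; interior L_c = 60 − 18 = 42, R_n = 207.36 kN/bolt. φR_n = 0.75 × (2×97.2 + 8×207.36) = 1390.0 kN.
Tension rupture (net): A_n = (148 − 2×20)×12 = 1296 mm² (U = 1.0, A_e = A_n). φR_n = 0.75 × 450 × 1296 = 437.4 kN.
Block shear: shear path 2×[24+4×60] = 2×264 mm, A_gv = 6336, A_nv = 2×(264 − 4.5×20)×12 = 4176 mm²; tension across gage: (42 − 1×20)×12 = 264 mm². R_n = min(0.6×450×4176, 0.6×345×6336) + 1.0×450×264 = min(1127.5, 1311.6) + 118.8 = 1246.3 kN. φR_n = 0.75 × 1246.3 = 934.7 kN.
Governing: min(561.0, 1390.0, 437.4, 934.7) = 437.4 kN → net-section rupture.

437.4 kN (net-section rupture governs)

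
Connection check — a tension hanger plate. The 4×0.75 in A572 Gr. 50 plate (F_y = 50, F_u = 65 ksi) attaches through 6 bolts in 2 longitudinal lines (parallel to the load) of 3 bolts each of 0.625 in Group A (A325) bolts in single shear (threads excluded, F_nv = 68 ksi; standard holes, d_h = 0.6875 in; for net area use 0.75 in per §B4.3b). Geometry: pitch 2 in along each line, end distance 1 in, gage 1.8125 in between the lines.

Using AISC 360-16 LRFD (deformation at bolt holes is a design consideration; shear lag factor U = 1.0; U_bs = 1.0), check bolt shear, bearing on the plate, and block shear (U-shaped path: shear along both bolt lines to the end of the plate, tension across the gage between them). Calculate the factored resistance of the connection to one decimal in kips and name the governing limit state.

93.9 kips (bolt shear governs)

Bolt shear: A_b = π(0.625)²/4 = 0.3068 in². φR_n = 0.75 × 68 × 0.3068 × 6 × 1 = 93.9 kips.
Bearing (0.75 in plate, F_u = 65 ksi): end bolts L_c = 1 − 0.6875/2 = 0.65625, R_n = min(1.2×0.65625×0.75×65, 2.4×0.625×0.75×65) = 38.391 kips/bolt; interior L_c = 2 − 0.6875 = 1.3125, R_n = 73.125 kips/bolt. φR_n = 0.75 × (2×38.391 + 4×73.125) = 277.0 kips.
Block shear: shear path 2×[1+2×2] = 2×5 in, A_gv = 7.5, A_nv = 2×(5 − 2.5×0.75)×0.75 = 4.6875 in²; tension across gage: (1.8125 − 1×0.75)×0.75 = 0.79688 in². R_n = min(0.6×65×4.6875, 0.6×50×7.5) + 1.0×65×0.79688 = min(182.81, 225) + 51.797 = 234.61 kips. φR_n = 0.75 × 234.61 = 176.0 kips.
Governing: min(93.9, 277.0, 176.0) = 93.9 kips → bolt shear.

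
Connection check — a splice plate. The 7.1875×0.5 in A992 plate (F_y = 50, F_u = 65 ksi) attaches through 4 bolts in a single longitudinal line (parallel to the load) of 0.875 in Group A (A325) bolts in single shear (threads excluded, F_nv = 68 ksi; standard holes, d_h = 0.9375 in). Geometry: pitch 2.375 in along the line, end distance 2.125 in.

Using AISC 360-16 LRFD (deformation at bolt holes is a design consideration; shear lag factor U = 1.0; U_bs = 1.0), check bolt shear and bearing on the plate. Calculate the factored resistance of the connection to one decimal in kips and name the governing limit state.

Bolt shear: A_b = π(0.875)²/4 = 0.60132 in². φR_n = 0.75 × 68 × 0.60132 × 4 × 1 = 122.7 kips.
Bearing (0.5 in plate, F_u = 65 ksi): end bolts L_c = 2.125 − 0.9375/2 = 1.65625, R_n = min(1.2×1.65625×0.5×65, 2.4×0.875×0.5×65) = 64.594 kips/bolt; interior L_c = 2.375 − 0.9375 = 1.4375, R_n = 56.063 kips/bolt. φR_n = 0.75 × (1×64.594 + 3×56.063) = 174.6 kips.
Governing: min(122.7, 174.6) = 122.7 kips → bolt shear.

122.7 kips (bolt shear governs)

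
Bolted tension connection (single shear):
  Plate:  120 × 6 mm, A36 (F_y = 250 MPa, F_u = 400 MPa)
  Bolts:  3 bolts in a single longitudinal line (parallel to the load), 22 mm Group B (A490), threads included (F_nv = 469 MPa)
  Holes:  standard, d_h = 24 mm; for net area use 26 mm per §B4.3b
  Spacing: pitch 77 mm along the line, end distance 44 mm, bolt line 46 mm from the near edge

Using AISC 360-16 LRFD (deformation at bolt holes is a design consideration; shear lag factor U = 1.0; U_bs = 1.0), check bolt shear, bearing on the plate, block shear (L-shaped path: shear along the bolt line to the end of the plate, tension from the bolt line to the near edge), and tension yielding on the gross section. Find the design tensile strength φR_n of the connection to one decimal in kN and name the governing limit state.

162.0 kN (gross-section yield governs)

Bolt shear: A_b = π(22)²/4 = 380.13 mm². φR_n = 0.75 × 469 × 380.13 × 3 × 1 = 401.1 kN.
Bearing (6 mm plate, F_u = 400 MPa): end bolts L_c = 44 − 24/2 = 32, R_n = min(1.2×32×6×400, 2.4×22×6×400) = 92.16 kN/bolt; interior L_c = 77 − 24 = 53, R_n = 126.72 kN/bolt. φR_n = 0.75 × (1×92.16 + 2×126.72) = 259.2 kN.
Block shear: shear path 1×[44+2×77] = 1×198 mm, A_gv = 1188, A_nv = 1×(198 − 2.5×26)×6 = 798 mm²; tension to near edge: (46 − 0.5×26)×6 = 198 mm². R_n = min(0.6×400×798, 0.6×250×1188) + 1.0×400×198 = min(191.52, 178.2) + 79.2 = 257.4 kN. φR_n = 0.75 × 257.4 = 193.1 kN.
Tension yield (gross): A_g = 120×6 = 720 mm². φR_n = 0.90 × 250 × 720 = 162.0 kN.
Governing: min(401.1, 259.2, 193.1, 162.0) = 162.0 kN → gross-section yield.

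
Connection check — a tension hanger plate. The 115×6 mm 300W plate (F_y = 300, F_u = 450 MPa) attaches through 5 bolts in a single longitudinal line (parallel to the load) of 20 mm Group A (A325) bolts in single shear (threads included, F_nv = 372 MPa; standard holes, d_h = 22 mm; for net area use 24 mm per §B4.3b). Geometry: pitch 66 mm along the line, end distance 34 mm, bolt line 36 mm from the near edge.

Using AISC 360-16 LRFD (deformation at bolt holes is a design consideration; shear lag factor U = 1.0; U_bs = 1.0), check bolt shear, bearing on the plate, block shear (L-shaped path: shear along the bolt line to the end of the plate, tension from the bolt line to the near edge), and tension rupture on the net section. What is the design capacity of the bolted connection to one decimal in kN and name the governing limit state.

Bolt shear: A_b = π(20)²/4 = 314.16 mm². φR_n = 0.75 × 372 × 314.16 × 5 × 1 = 438.3 kN.
Bearing (6 mm plate, F_u = 450 MPa): end bolts L_c = 34 − 22/2 = 23, R_n = min(1.2×23×6×450, 2.4×20×6×450) = 74.52 kN/bolt; interior L_c = 66 − 22 = 44, R_n = 129.6 kN/bolt. φR_n = 0.75 × (1×74.52 + 4×129.6) = 444.7 kN.
Block shear: shear path 1×[34+4×66] = 1×298 mm, A_gv = 1788, A_nv = 1×(298 − 4.5×24)×6 = 1140 mm²; tension to near edge: (36 − 0.5×24)×6 = 144 mm². R_n = min(0.6×450×1140, 0.6×300×1788) + 1.0×450×144 = min(307.8, 321.84) + 64.8 = 372.6 kN. φR_n = 0.75 × 372.6 = 279.5 kN.
Tension rupture (net): A_n = (115 − 1×24)×6 = 546 mm² (U = 1.0, A_e = A_n). φR_n = 0.75 × 450 × 546 = 184.3 kN.
Governing: min(438.3, 444.7, 279.5, 184.3) = 184.3 kN → net-section rupture.

184.3 kN (net-section rupture governs)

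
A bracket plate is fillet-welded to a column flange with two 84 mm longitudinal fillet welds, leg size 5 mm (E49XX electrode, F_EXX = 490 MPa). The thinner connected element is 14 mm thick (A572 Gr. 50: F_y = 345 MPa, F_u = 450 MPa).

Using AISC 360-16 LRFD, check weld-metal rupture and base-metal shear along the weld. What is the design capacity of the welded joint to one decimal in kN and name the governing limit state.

Weld metal: throat = 0.707×5 = 3.535 mm, L = 2×84 = 168 mm. φR_n = 0.75 × 0.6 × 490 × 3.535 × 168 = 131.0 kN.
Base metal shear (14 mm plate): yield φR_n = 1.0×0.6×345×14×168 = 486.9 kN; rupture φR_n = 0.75×0.6×450×14×168 = 476.3 kN; take 476.3 kN (rupture).
Governing: min(131.0, 476.3) = 131.0 kN → weld metal.

131.0 kN (weld metal governs)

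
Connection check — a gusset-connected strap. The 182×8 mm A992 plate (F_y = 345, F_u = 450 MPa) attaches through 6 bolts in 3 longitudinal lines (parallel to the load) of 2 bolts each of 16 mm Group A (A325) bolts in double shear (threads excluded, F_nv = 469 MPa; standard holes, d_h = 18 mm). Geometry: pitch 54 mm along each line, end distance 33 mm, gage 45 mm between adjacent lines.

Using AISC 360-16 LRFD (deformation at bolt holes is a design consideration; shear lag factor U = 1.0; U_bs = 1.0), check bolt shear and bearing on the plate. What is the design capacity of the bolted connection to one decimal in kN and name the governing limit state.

Bolt shear: A_b = π(16)²/4 = 201.06 mm². φR_n = 0.75 × 469 × 201.06 × 6 × 2 = 848.7 kN.
Bearing (8 mm plate, F_u = 450 MPa): end bolts L_c = 33 − 18/2 = 24, R_n = min(1.2×24×8×450, 2.4×16×8×450) = 103.68 kN/bolt; interior L_c = 54 − 18 = 36, R_n = 138.24 kN/bolt. φR_n = 0.75 × (3×103.68 + 3×138.24) = 544.3 kN.
Governing: min(848.7, 544.3) = 544.3 kN → bearing.

544.3 kN (bearing governs)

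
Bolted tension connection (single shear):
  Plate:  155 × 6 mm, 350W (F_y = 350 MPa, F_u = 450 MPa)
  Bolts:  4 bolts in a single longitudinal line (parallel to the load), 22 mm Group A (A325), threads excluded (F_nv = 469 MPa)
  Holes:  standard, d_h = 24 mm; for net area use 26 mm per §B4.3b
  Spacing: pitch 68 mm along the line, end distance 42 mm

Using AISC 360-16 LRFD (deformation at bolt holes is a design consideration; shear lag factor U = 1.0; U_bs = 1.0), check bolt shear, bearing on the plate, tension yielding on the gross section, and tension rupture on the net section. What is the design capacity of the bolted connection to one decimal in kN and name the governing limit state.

261.2 kN (net-section rupture governs)

Bolt shear: A_b = π(22)²/4 = 380.13 mm². φR_n = 0.75 × 469 × 380.13 × 4 × 1 = 534.8 kN.
Bearing (6 mm plate, F_u = 450 MPa): end bolts L_c = 42 − 24/2 = 30, R_n = min(1.2×30×6×450, 2.4×22×6×450) = 97.2 kN/bolt; interior L_c = 68 − 24 = 44, R_n = 142.56 kN/bolt. φR_n = 0.75 × (1×97.2 + 3×142.56) = 393.7 kN.
Tension yield (gross): A_g = 155×6 = 930 mm². φR_n = 0.90 × 350 × 930 = 293.0 kN.
Tension rupture (net): A_n = (155 − 1×26)×6 = 774 mm² (U = 1.0, A_e = A_n). φR_n = 0.75 × 450 × 774 = 261.2 kN.
Governing: min(534.8, 393.7, 293.0, 261.2) = 261.2 kN → net-section rupture.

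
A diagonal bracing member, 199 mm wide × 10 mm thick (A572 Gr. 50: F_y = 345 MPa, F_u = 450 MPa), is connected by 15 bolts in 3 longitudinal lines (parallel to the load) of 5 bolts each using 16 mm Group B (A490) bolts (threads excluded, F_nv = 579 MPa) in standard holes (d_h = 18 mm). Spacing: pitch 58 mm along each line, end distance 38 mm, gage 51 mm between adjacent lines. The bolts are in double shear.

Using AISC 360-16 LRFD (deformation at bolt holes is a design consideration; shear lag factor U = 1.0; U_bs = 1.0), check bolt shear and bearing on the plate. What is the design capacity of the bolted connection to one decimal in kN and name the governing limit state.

1907.6 kN (bearing governs)

Bolt shear: A_b = π(16)²/4 = 201.06 mm². φR_n = 0.75 × 579 × 201.06 × 15 × 2 = 2619.3 kN.
Bearing (10 mm plate, F_u = 450 MPa): end bolts L_c = 38 − 18/2 = 29, R_n = min(1.2×29×10×450, 2.4×16×10×450) = 156.6 kN/bolt; interior L_c = 58 − 18 = 40, R_n = 172.8 kN/bolt. φR_n = 0.75 × (3×156.6 + 12×172.8) = 1907.6 kN.
Governing: min(2619.3, 1907.6) = 1907.6 kN → bearing.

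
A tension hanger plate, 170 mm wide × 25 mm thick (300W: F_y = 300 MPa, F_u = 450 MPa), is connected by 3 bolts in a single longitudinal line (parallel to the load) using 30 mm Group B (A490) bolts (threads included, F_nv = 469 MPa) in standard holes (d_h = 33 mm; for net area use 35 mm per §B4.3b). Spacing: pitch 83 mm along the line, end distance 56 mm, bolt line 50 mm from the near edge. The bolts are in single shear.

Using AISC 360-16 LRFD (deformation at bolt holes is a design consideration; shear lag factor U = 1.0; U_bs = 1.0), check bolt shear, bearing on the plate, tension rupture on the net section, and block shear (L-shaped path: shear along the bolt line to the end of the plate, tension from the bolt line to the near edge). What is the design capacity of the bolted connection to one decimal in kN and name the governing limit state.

Bolt shear: A_b = π(30)²/4 = 706.86 mm². φR_n = 0.75 × 469 × 706.86 × 3 × 1 = 745.9 kN.
Bearing (25 mm plate, F_u = 450 MPa): end bolts L_c = 56 − 33/2 = 39.5, R_n = min(1.2×39.5×25×450, 2.4×30×25×450) = 533.25 kN/bolt; interior L_c = 83 − 33 = 50, R_n = 675 kN/bolt. φR_n = 0.75 × (1×533.25 + 2×675) = 1412.4 kN.
Tension rupture (net): A_n = (170 − 1×35)×25 = 3375 mm² (U = 1.0, A_e = A_n). φR_n = 0.75 × 450 × 3375 = 1139.1 kN.
Block shear: shear path 1×[56+2×83] = 1×222 mm, A_gv = 5550, A_nv = 1×(222 − 2.5×35)×25 = 3362.5 mm²; tension to near edge: (50 − 0.5×35)×25 = 812.5 mm². R_n = min(0.6×450×3362.5, 0.6×300×5550) + 1.0×450×812.5 = min(907.88, 999) + 365.63 = 1273.5 kN. φR_n = 0.75 × 1273.5 = 955.1 kN.
Governing: min(745.9, 1412.4, 1139.1, 955.1) = 745.9 kN → bolt shear.

745.9 kN (bolt shear governs)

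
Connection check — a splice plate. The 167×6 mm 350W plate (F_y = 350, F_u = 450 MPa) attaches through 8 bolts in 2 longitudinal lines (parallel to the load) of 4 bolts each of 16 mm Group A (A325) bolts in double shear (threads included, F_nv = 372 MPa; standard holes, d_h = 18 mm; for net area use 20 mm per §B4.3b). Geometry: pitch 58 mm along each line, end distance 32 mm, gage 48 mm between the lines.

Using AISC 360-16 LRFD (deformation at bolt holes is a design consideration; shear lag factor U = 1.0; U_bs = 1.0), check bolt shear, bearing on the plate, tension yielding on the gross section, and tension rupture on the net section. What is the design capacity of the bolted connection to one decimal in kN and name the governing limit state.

257.2 kN (net-section rupture governs)

Bolt shear: A_b = π(16)²/4 = 201.06 mm². φR_n = 0.75 × 372 × 201.06 × 8 × 2 = 897.5 kN.
Bearing (6 mm plate, F_u = 450 MPa): end bolts L_c = 32 − 18/2 = 23, R_n = min(1.2×23×6×450, 2.4×16×6×450) = 74.52 kN/bolt; interior L_c = 58 − 18 = 40, R_n = 103.68 kN/bolt. φR_n = 0.75 × (2×74.52 + 6×103.68) = 578.3 kN.
Tension yield (gross): A_g = 167×6 = 1002 mm². φR_n = 0.90 × 350 × 1002 = 315.6 kN.
Tension rupture (net): A_n = (167 − 2×20)×6 = 762 mm² (U = 1.0, A_e = A_n). φR_n = 0.75 × 450 × 762 = 257.2 kN.
Governing: min(897.5, 578.3, 315.6, 257.2) = 257.2 kN → net-section rupture.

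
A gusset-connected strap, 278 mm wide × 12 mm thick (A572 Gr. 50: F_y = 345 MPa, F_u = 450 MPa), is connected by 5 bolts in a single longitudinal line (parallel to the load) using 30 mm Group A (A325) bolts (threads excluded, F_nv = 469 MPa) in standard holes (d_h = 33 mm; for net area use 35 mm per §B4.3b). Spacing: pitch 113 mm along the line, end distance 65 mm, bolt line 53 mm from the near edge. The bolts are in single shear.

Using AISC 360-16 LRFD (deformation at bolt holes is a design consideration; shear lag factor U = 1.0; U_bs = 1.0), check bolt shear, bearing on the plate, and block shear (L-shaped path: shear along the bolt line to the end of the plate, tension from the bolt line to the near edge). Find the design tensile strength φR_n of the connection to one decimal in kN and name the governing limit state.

1017.4 kN (block shear governs)

Bolt shear: A_b = π(30)²/4 = 706.86 mm². φR_n = 0.75 × 469 × 706.86 × 5 × 1 = 1243.2 kN.
Bearing (12 mm plate, F_u = 450 MPa): end bolts L_c = 65 − 33/2 = 48.5, R_n = min(1.2×48.5×12×450, 2.4×30×12×450) = 314.28 kN/bolt; interior L_c = 113 − 33 = 80, R_n = 388.8 kN/bolt. φR_n = 0.75 × (1×314.28 + 4×388.8) = 1402.1 kN.
Block shear: shear path 1×[65+4×113] = 1×517 mm, A_gv = 6204, A_nv = 1×(517 − 4.5×35)×12 = 4314 mm²; tension to near edge: (53 − 0.5×35)×12 = 426 mm². R_n = min(0.6×450×4314, 0.6×345×6204) + 1.0×450×426 = min(1164.8, 1284.2) + 191.7 = 1356.5 kN. φR_n = 0.75 × 1356.5 = 1017.4 kN.
Governing: min(1243.2, 1402.1, 1017.4) = 1017.4 kN → block shear.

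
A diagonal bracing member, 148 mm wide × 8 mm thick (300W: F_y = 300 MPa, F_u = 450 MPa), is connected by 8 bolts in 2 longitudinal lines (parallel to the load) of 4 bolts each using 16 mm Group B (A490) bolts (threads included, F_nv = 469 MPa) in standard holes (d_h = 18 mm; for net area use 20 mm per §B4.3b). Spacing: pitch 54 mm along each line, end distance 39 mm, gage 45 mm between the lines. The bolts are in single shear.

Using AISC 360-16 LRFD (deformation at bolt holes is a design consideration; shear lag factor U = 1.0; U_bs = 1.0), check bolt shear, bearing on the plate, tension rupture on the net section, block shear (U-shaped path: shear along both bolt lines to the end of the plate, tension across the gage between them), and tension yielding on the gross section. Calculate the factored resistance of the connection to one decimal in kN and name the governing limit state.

Bolt shear: A_b = π(16)²/4 = 201.06 mm². φR_n = 0.75 × 469 × 201.06 × 8 × 1 = 565.8 kN.
Bearing (8 mm plate, F_u = 450 MPa): end bolts L_c = 39 − 18/2 = 30, R_n = min(1.2×30×8×450, 2.4×16×8×450) = 129.6 kN/bolt; interior L_c = 54 − 18 = 36, R_n = 138.24 kN/bolt. φR_n = 0.75 × (2×129.6 + 6×138.24) = 816.5 kN.
Tension rupture (net): A_n = (148 − 2×20)×8 = 864 mm² (U = 1.0, A_e = A_n). φR_n = 0.75 × 450 × 864 = 291.6 kN.
Block shear: shear path 2×[39+3×54] = 2×201 mm, A_gv = 3216, A_nv = 2×(201 − 3.5×20)×8 = 2096 mm²; tension across gage: (45 − 1×20)×8 = 200 mm². R_n = min(0.6×450×2096, 0.6×300×3216) + 1.0×450×200 = min(565.92, 578.88) + 90 = 655.92 kN. φR_n = 0.75 × 655.92 = 491.9 kN.
Tension yield (gross): A_g = 148×8 = 1184 mm². φR_n = 0.90 × 300 × 1184 = 319.7 kN.
Governing: min(565.8, 816.5, 291.6, 491.9, 319.7) = 291.6 kN → net-section rupture.

291.6 kN (net-section rupture governs)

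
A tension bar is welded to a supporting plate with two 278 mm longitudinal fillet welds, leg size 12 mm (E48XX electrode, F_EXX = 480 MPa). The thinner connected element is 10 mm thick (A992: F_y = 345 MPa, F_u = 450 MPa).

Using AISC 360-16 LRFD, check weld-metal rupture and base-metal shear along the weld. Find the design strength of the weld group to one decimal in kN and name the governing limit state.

Weld metal: throat = 0.707×12 = 8.484 mm, L = 2×278 = 556 mm. φR_n = 0.75 × 0.6 × 480 × 8.484 × 556 = 1018.9 kN.
Base metal shear (10 mm plate): yield φR_n = 1.0×0.6×345×10×556 = 1150.9 kN; rupture φR_n = 0.75×0.6×450×10×556 = 1125.9 kN; take 1125.9 kN (rupture).
Governing: min(1018.9, 1125.9) = 1018.9 kN → weld metal.

1018.9 kN (weld metal governs)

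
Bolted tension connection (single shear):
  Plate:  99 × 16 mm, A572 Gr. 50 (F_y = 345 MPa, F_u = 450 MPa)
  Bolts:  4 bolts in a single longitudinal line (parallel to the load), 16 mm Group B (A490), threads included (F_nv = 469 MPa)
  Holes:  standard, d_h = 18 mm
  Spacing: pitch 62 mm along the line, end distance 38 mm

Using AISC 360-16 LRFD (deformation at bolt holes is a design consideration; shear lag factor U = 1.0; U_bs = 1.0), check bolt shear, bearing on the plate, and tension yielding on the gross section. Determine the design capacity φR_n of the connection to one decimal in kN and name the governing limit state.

Bolt shear: A_b = π(16)²/4 = 201.06 mm². φR_n = 0.75 × 469 × 201.06 × 4 × 1 = 282.9 kN.
Bearing (16 mm plate, F_u = 450 MPa): end bolts L_c = 38 − 18/2 = 29, R_n = min(1.2×29×16×450, 2.4×16×16×450) = 250.56 kN/bolt; interior L_c = 62 − 18 = 44, R_n = 276.48 kN/bolt. φR_n = 0.75 × (1×250.56 + 3×276.48) = 810.0 kN.
Tension yield (gross): A_g = 99×16 = 1584 mm². φR_n = 0.90 × 345 × 1584 = 491.8 kN.
Governing: min(282.9, 810.0, 491.8) = 282.9 kN → bolt shear.

282.9 kN (bolt shear governs)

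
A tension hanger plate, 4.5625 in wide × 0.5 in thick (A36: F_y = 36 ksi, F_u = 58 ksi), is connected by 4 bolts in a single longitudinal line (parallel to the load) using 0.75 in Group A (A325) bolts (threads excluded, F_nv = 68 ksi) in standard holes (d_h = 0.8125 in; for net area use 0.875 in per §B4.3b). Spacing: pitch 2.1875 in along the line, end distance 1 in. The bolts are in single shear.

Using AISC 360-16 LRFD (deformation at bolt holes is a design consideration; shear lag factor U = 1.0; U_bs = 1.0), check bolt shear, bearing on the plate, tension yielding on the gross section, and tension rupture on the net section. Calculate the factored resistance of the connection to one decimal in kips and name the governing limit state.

73.9 kips (gross-section yield governs)

Bolt shear: A_b = π(0.75)²/4 = 0.44179 in². φR_n = 0.75 × 68 × 0.44179 × 4 × 1 = 90.1 kips.
Bearing (0.5 in plate, F_u = 58 ksi): end bolts L_c = 1 − 0.8125/2 = 0.59375, R_n = min(1.2×0.59375×0.5×58, 2.4×0.75×0.5×58) = 20.663 kips/bolt; interior L_c = 2.1875 − 0.8125 = 1.375, R_n = 47.85 kips/bolt. φR_n = 0.75 × (1×20.663 + 3×47.85) = 123.2 kips.
Tension yield (gross): A_g = 4.5625×0.5 = 2.2813 in². φR_n = 0.90 × 36 × 2.2813 = 73.9 kips.
Tension rupture (net): A_n = (4.5625 − 1×0.875)×0.5 = 1.8438 in² (U = 1.0, A_e = A_n). φR_n = 0.75 × 58 × 1.8438 = 80.2 kips.
Governing: min(90.1, 123.2, 73.9, 80.2) = 73.9 kips → gross-section yield.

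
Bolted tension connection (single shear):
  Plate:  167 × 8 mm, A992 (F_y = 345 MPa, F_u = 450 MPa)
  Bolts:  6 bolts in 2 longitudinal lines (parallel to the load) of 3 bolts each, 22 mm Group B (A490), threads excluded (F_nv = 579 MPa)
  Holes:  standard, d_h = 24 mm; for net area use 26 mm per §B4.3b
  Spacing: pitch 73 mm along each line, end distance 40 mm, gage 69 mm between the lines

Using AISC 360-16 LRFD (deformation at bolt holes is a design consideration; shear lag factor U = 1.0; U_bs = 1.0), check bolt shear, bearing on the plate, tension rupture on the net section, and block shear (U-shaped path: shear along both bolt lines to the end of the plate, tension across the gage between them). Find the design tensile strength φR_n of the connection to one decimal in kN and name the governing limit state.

310.5 kN (net-section rupture governs)

Bolt shear: A_b = π(22)²/4 = 380.13 mm². φR_n = 0.75 × 579 × 380.13 × 6 × 1 = 990.4 kN.
Bearing (8 mm plate, F_u = 450 MPa): end bolts L_c = 40 − 24/2 = 28, R_n = min(1.2×28×8×450, 2.4×22×8×450) = 120.96 kN/bolt; interior L_c = 73 − 24 = 49, R_n = 190.08 kN/bolt. φR_n = 0.75 × (2×120.96 + 4×190.08) = 751.7 kN.
Tension rupture (net): A_n = (167 − 2×26)×8 = 920 mm² (U = 1.0, A_e = A_n). φR_n = 0.75 × 450 × 920 = 310.5 kN.
Block shear: shear path 2×[40+2×73] = 2×186 mm, A_gv = 2976, A_nv = 2×(186 − 2.5×26)×8 = 1936 mm²; tension across gage: (69 − 1×26)×8 = 344 mm². R_n = min(0.6×450×1936, 0.6×345×2976) + 1.0×450×344 = min(522.72, 616.03) + 154.8 = 677.52 kN. φR_n = 0.75 × 677.52 = 508.1 kN.
Governing: min(990.4, 751.7, 310.5, 508.1) = 310.5 kN → net-section rupture.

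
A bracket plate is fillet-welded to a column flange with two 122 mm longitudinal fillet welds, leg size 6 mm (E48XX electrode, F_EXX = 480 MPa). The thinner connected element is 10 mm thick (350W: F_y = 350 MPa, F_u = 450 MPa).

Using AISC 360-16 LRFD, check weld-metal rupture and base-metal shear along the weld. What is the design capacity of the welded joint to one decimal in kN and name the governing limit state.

Weld metal: throat = 0.707×6 = 4.242 mm, L = 2×122 = 244 mm. φR_n = 0.75 × 0.6 × 480 × 4.242 × 244 = 223.6 kN.
Base metal shear (10 mm plate): yield φR_n = 1.0×0.6×350×10×244 = 512.4 kN; rupture φR_n = 0.75×0.6×450×10×244 = 494.1 kN; take 494.1 kN (rupture).
Governing: min(223.6, 494.1) = 223.6 kN → weld metal.

223.6 kN (weld metal governs)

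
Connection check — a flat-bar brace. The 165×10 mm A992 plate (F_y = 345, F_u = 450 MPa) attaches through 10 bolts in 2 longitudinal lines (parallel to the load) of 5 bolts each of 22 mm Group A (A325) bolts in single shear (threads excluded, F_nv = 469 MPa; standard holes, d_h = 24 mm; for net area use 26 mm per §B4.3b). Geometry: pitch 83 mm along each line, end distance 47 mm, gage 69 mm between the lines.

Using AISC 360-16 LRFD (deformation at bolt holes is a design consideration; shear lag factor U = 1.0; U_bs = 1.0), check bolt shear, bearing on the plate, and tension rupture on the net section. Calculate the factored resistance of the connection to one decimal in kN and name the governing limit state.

Bolt shear: A_b = π(22)²/4 = 380.13 mm². φR_n = 0.75 × 469 × 380.13 × 10 × 1 = 1337.1 kN.
Bearing (10 mm plate, F_u = 450 MPa): end bolts L_c = 47 − 24/2 = 35, R_n = min(1.2×35×10×450, 2.4×22×10×450) = 189 kN/bolt; interior L_c = 83 − 24 = 59, R_n = 237.6 kN/bolt. φR_n = 0.75 × (2×189 + 8×237.6) = 1709.1 kN.
Tension rupture (net): A_n = (165 − 2×26)×10 = 1130 mm² (U = 1.0, A_e = A_n). φR_n = 0.75 × 450 × 1130 = 381.4 kN.
Governing: min(1337.1, 1709.1, 381.4) = 381.4 kN → net-section rupture.

381.4 kN (net-section rupture governs)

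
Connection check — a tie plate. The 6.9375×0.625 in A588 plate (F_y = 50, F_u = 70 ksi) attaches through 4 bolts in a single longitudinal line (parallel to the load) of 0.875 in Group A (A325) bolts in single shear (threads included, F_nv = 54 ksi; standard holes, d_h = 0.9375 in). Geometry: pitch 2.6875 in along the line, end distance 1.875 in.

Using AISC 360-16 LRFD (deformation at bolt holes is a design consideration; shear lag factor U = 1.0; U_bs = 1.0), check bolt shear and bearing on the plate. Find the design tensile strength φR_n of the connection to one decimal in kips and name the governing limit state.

Bolt shear: A_b = π(0.875)²/4 = 0.60132 in². φR_n = 0.75 × 54 × 0.60132 × 4 × 1 = 97.4 kips.
Bearing (0.625 in plate, F_u = 70 ksi): end bolts L_c = 1.875 − 0.9375/2 = 1.40625, R_n = min(1.2×1.40625×0.625×70, 2.4×0.875×0.625×70) = 73.828 kips/bolt; interior L_c = 2.6875 − 0.9375 = 1.75, R_n = 91.875 kips/bolt. φR_n = 0.75 × (1×73.828 + 3×91.875) = 262.1 kips.
Governing: min(97.4, 262.1) = 97.4 kips → bolt shear.

97.4 kips (bolt shear governs)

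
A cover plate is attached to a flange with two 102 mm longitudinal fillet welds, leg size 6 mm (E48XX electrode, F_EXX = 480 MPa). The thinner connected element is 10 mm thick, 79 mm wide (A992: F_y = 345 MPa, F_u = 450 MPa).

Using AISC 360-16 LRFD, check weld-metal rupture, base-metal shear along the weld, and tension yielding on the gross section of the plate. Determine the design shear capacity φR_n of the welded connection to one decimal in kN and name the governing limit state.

186.9 kN (weld metal governs)

Weld metal: throat = 0.707×6 = 4.242 mm, L = 2×102 = 204 mm. φR_n = 0.75 × 0.6 × 480 × 4.242 × 204 = 186.9 kN.
Base metal shear (10 mm plate): yield φR_n = 1.0×0.6×345×10×204 = 422.3 kN; rupture φR_n = 0.75×0.6×450×10×204 = 413.1 kN; take 413.1 kN (rupture).
Tension yield (gross): A_g = 79×10 = 790 mm². φR_n = 0.90 × 345 × 790 = 245.3 kN.
Governing: min(186.9, 413.1, 245.3) = 186.9 kN → weld metal.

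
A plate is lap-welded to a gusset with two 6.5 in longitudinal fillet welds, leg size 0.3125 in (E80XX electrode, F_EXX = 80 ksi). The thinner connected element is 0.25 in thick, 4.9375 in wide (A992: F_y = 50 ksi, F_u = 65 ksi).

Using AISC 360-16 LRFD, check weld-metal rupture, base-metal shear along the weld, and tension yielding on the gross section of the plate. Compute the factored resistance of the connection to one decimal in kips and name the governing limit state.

55.5 kips (gross-section yield governs)

Weld metal: throat = 0.707×0.3125 = 0.22094 in, L = 2×6.5 = 13 in. φR_n = 0.75 × 0.6 × 80 × 0.22094 × 13 = 103.4 kips.
Base metal shear (0.25 in plate): yield φR_n = 1.0×0.6×50×0.25×13 = 97.5 kips; rupture φR_n = 0.75×0.6×65×0.25×13 = 95.1 kips; take 95.1 kips (rupture).
Tension yield (gross): A_g = 4.9375×0.25 = 1.2344 in². φR_n = 0.90 × 50 × 1.2344 = 55.5 kips.
Governing: min(103.4, 95.1, 55.5) = 55.5 kips → gross-section yield.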